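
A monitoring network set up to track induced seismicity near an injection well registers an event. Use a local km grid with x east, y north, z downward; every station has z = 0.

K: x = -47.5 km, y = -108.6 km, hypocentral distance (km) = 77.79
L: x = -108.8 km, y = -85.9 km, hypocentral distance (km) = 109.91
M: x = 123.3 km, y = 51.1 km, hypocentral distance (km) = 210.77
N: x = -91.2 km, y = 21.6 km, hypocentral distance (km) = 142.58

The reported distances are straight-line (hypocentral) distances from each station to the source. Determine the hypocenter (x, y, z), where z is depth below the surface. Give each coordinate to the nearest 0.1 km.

Each station gives a sphere (x−x_i)² + (y−y_i)² + z² = d_i² (stations at z=0).
Subtracting the K sphere from L and M: z² cancels, leaving linear equations in x and y:
-122.6 x + 45.4 y = -862.88
341.6 x + 319.4 y = -34608.82
Solving: x ≈ -23.700, y ≈ -83.008 km (keep extra digits for the depth step; rounded: -23.7, -83.0).
Then from the K sphere: z² = 77.79² − (x + 47.5)² − (y + 108.6)² with x = -23.700, y = -83.008, so z ≈ 69.497 ≈ 69.5 km.
Check against N (with the unrounded solution): distance 142.58 ≈ 142.58 km. ✓

(-23.7, -83.0, 69.5)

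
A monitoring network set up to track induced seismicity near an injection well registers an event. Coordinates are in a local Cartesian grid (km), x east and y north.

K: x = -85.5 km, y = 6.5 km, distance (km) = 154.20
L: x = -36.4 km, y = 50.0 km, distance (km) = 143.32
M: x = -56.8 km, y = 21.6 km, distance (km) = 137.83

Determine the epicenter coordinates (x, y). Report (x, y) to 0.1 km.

Circle about each station: (x + 85.5)² + (y − 6.5)² = 154.20²; (x + 36.4)² + (y − 50.0)² = 143.32²; (x + 56.8)² + (y − 21.6)² = 137.83².
Subtracting the K equation from the L and M equations removes the quadratic terms:
98.2 x + 87.0 y = -290.52
57.4 x + 30.2 y = 1120.83
Solving the 2×2 system: x ≈ 52.4, y ≈ -62.5 km.

(52.4, -62.5)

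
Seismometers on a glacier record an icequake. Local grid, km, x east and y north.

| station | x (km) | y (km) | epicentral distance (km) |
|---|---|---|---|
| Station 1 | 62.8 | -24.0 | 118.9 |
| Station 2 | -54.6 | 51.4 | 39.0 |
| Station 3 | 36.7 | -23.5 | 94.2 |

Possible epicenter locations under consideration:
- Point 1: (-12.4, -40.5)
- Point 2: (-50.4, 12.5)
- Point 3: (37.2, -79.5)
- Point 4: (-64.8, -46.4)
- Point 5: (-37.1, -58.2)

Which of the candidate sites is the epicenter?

For each candidate, compare |candidate − station| to the reported distance:
Point 1: residuals Station 1 41.9, Station 2 62.1, Station 3 42.2 → max 62.1 km
Point 2: residuals Station 1 0.0, Station 2 0.1, Station 3 0.0 → max 0.1 km
Point 3: residuals Station 1 57.8, Station 2 120.9, Station 3 38.2 → max 120.9 km
Point 4: residuals Station 1 10.7, Station 2 59.3, Station 3 9.9 → max 59.3 km
Point 5: residuals Station 1 13.3, Station 2 72.0, Station 3 12.6 → max 72.0 km
Only Point 2 has all residuals ≈ 0.

Point 2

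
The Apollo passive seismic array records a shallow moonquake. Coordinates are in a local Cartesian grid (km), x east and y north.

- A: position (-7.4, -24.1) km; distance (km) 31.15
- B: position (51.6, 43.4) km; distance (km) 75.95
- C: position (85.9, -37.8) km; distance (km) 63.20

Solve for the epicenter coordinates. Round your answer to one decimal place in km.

Circle about each station: (x + 7.4)² + (y + 24.1)² = 31.15²; (x − 51.6)² + (y − 43.4)² = 75.95²; (x − 85.9)² + (y + 37.8)² = 63.20².
Subtracting the A equation from the B and C equations removes the quadratic terms:
118.0 x + 135.0 y = -887.53
186.6 x − 27.4 y = 5148.16
Solving the 2×2 system: x ≈ 23.6, y ≈ -27.2 km.
Check against A (with the unrounded x, y): √((x + 7.4)²+(y + 24.1)²) = 31.15 ≈ 31.15 km. ✓

(23.6, -27.2)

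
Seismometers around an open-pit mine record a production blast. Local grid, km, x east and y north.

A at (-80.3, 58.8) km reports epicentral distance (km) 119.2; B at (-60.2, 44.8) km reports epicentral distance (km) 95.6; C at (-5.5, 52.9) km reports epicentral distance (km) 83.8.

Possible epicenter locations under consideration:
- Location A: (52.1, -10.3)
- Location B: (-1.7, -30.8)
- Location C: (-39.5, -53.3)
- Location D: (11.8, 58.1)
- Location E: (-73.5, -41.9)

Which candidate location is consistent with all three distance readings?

Location B

For each candidate, compare |candidate − station| to the reported distance:
Location A: residuals A 30.1, B 29.5, C 1.7 → max 30.1 km
Location B: residuals A 0.0, B 0.0, C 0.0 → max 0.0 km
Location C: residuals A 0.1, B 4.7, C 27.7 → max 27.7 km
Location D: residuals A 27.1, B 22.4, C 65.7 → max 65.7 km
Location E: residuals A 18.3, B 7.9, C 32.9 → max 32.9 km
Only Location B has all residuals ≈ 0.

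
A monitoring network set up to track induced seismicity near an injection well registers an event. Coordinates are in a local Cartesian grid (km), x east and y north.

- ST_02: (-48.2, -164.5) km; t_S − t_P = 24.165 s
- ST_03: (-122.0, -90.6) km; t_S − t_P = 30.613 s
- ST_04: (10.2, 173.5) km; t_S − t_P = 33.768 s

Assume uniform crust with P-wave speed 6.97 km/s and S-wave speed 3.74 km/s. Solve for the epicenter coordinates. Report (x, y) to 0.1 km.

x ≈ 124.5 km, y ≈ -73.9 km

Distance from S−P lag: d = Δt · v_P v_S / (v_P − v_S) = Δt · (6.97·3.74)/(6.97−3.74) ≈ 8.0705·Δt.
So d_ST_02 = 195.02, d_ST_03 = 247.06, d_ST_04 = 272.53 km.
Circle about each station: (x + 48.2)² + (y + 164.5)² = 195.02²; (x + 122.0)² + (y + 90.6)² = 247.06²; (x − 10.2)² + (y − 173.5)² = 272.53².
Subtracting the ST_02 equation from the ST_03 and ST_04 equations removes the quadratic terms:
-147.6 x + 147.8 y = -29296.97
116.8 x + 676.0 y = -35417.00
Solving the 2×2 system: x ≈ 124.5, y ≈ -73.9 km.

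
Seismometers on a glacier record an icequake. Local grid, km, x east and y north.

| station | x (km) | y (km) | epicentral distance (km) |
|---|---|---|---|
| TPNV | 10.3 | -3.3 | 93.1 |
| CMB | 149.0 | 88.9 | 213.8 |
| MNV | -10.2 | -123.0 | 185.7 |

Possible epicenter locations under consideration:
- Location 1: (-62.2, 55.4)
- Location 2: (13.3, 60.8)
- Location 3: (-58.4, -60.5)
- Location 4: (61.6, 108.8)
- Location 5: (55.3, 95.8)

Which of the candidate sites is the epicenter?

For each candidate, compare |candidate − station| to the reported distance:
Location 1: residuals TPNV 0.2, CMB 0.0, MNV 0.1 → max 0.2 km
Location 2: residuals TPNV 28.9, CMB 75.2, MNV 0.4 → max 75.2 km
Location 3: residuals TPNV 3.7, CMB 41.8, MNV 106.8 → max 106.8 km
Location 4: residuals TPNV 30.2, CMB 124.2, MNV 57.0 → max 124.2 km
Location 5: residuals TPNV 15.7, CMB 119.8, MNV 42.7 → max 119.8 km
Only Location 1 has all residuals ≈ 0.

Location 1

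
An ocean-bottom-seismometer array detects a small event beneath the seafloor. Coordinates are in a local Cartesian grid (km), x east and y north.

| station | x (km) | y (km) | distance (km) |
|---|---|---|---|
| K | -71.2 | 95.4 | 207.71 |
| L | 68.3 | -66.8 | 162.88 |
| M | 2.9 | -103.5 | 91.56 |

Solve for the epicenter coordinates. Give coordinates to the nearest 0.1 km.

Circle about each station: (x + 71.2)² + (y − 95.4)² = 207.71²; (x − 68.3)² + (y + 66.8)² = 162.88²; (x − 2.9)² + (y + 103.5)² = 91.56².
Subtracting the K equation from the L and M equations removes the quadratic terms:
279.0 x − 324.4 y = 11570.08
148.2 x − 397.8 y = 31310.27
Solving the 2×2 system: x ≈ -88.3, y ≈ -111.6 km.

-88.3 km east, -111.6 km north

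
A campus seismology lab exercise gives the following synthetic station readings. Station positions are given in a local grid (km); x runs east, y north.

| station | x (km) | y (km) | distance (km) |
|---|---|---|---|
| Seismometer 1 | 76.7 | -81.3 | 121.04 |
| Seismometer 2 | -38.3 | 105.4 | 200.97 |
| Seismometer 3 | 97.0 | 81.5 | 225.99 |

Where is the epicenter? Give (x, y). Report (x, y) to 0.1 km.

Circle about each station: (x − 76.7)² + (y + 81.3)² = 121.04²; (x + 38.3)² + (y − 105.4)² = 200.97²; (x − 97.0)² + (y − 81.5)² = 225.99².
Subtracting pairs of circle equations eliminates x²+y² and gives linear equations (the radical axes):
-230.0 x + 373.4 y = -25654.79
40.6 x + 325.6 y = -32862.13
Solving the 2×2 system: x ≈ -43.5, y ≈ -95.5 km.

(-43.5, -95.5)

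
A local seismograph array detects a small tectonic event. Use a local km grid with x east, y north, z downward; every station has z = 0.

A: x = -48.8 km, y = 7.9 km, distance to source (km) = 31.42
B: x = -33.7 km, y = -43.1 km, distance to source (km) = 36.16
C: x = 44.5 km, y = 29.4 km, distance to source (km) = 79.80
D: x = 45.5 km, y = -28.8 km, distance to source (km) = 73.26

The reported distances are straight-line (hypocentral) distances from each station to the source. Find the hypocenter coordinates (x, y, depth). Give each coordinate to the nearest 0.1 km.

Each station gives a sphere (x−x_i)² + (y−y_i)² + z² = d_i² (stations at z=0).
Subtracting the A sphere from B and C: z² cancels, leaving linear equations in x and y:
30.2 x − 102.0 y = 229.12
186.6 x + 43.0 y = -4980.06
Solving: x ≈ -24.499, y ≈ -9.500 km (keep extra digits for the depth step; rounded: -24.5, -9.5).
Then from the A sphere: z² = 31.42² − (x + 48.8)² − (y − 7.9)² with x = -24.499, y = -9.500, so z ≈ 9.691 ≈ 9.7 km.
Check against D (with the unrounded solution): distance 73.26 ≈ 73.26 km. ✓

x ≈ -24.5 km, y ≈ -9.5 km, depth ≈ 9.7 km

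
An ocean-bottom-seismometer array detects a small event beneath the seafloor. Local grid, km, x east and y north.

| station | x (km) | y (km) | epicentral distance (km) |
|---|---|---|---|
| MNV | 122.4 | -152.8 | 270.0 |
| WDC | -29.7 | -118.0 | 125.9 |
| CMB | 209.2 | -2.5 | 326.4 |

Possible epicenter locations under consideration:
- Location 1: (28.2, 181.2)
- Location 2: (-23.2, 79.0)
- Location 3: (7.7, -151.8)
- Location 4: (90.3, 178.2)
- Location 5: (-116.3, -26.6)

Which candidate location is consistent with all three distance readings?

Location 5

For each candidate, compare |candidate − station| to the reported distance:
Location 1: residuals MNV 77.0, WDC 178.9, CMB 68.5 → max 178.9 km
Location 2: residuals MNV 3.7, WDC 71.2, CMB 80.1 → max 80.1 km
Location 3: residuals MNV 155.3, WDC 75.5, CMB 75.6 → max 155.3 km
Location 4: residuals MNV 62.6, WDC 193.7, CMB 110.1 → max 193.7 km
Location 5: residuals MNV 0.0, WDC 0.0, CMB 0.0 → max 0.0 km
Only Location 5 has all residuals ≈ 0.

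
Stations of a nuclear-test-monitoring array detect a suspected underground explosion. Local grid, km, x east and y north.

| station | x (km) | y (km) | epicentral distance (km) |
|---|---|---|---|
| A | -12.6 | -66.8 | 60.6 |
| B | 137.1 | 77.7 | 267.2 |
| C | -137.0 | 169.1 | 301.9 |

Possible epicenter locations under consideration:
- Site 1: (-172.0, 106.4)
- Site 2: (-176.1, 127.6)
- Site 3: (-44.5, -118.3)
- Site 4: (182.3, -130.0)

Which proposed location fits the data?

For each candidate, compare |candidate − station| to the reported distance:
Site 1: residuals A 174.8, B 43.2, C 230.1 → max 230.1 km
Site 2: residuals A 193.4, B 50.0, C 244.9 → max 244.9 km
Site 3: residuals A 0.0, B 0.0, C 0.0 → max 0.0 km
Site 4: residuals A 144.3, B 54.6, C 135.6 → max 144.3 km
Only Site 3 has all residuals ≈ 0.

Site 3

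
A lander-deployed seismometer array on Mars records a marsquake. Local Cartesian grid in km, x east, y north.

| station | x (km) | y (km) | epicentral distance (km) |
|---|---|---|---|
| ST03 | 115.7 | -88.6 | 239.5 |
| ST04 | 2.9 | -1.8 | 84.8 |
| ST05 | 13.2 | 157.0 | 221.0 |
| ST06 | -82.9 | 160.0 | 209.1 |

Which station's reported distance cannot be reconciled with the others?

ST03

Solve using three stations at a time. Using ST04, ST05, ST06 (subtract circle equations pairwise → linear system) gives (x, y) ≈ (-67.9, -48.6).
Distances from that point to each station vs reported:
  ST03: calculated 187.9 vs reported 239.5 → residual 51.6 km
  ST04: calculated 84.9 vs reported 84.8 → residual 0.1 km
  ST05: calculated 221.0 vs reported 221.0 → residual 0.0 km
  ST06: calculated 209.1 vs reported 209.1 → residual 0.0 km
ST04, ST05, ST06 are mutually consistent (residuals ≈ 0); ST03 is off by 51.6 km.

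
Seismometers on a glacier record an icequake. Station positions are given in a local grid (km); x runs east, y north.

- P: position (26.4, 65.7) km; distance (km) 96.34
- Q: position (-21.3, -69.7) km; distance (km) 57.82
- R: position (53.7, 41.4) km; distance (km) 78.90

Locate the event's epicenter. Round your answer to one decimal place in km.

x ≈ 21.2 km, y ≈ -30.5 km

Circle about each station: (x − 26.4)² + (y − 65.7)² = 96.34²; (x + 21.3)² + (y + 69.7)² = 57.82²; (x − 53.7)² + (y − 41.4)² = 78.90².
Subtracting pairs of circle equations eliminates x²+y² and gives linear equations (the radical axes):
-95.4 x − 270.8 y = 6236.57
54.6 x − 48.6 y = 2640.39
Solving the 2×2 system: x ≈ 21.2, y ≈ -30.5 km.
Check against P (with the unrounded x, y): √((x − 26.4)²+(y − 65.7)²) = 96.34 ≈ 96.34 km. ✓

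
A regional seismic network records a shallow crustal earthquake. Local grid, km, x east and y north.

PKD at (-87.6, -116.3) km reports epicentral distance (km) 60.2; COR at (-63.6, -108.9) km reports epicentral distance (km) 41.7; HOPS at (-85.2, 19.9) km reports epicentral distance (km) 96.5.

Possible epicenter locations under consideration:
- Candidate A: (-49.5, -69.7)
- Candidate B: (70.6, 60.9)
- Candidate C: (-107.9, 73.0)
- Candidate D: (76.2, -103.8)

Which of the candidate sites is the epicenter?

Candidate A

For each candidate, compare |candidate − station| to the reported distance:
Candidate A: residuals PKD 0.0, COR 0.0, HOPS 0.0 → max 0.0 km
Candidate B: residuals PKD 177.3, COR 174.7, HOPS 64.6 → max 177.3 km
Candidate C: residuals PKD 130.2, COR 145.5, HOPS 38.8 → max 145.5 km
Candidate D: residuals PKD 104.1, COR 98.2, HOPS 106.9 → max 106.9 km
Only Candidate A has all residuals ≈ 0.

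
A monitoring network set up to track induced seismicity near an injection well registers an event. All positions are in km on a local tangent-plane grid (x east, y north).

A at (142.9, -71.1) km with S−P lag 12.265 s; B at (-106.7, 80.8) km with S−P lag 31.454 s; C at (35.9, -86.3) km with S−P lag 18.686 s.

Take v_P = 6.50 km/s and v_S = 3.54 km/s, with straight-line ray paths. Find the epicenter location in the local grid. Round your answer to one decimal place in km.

131.0 km east, 23.5 km north

Distance from S−P lag: d = Δt · v_P v_S / (v_P − v_S) = Δt · (6.50·3.54)/(6.50−3.54) ≈ 7.7736·Δt.
So d_A = 95.34, d_B = 244.51, d_C = 145.26 km.
Circle about each station: (x − 142.9)² + (y + 71.1)² = 95.34²; (x + 106.7)² + (y − 80.8)² = 244.51²; (x − 35.9)² + (y + 86.3)² = 145.26².
Subtracting pairs of circle equations eliminates x²+y² and gives linear equations (the radical axes):
-499.2 x + 303.8 y = -58257.51
-214.0 x − 30.4 y = -28749.87
Solving the 2×2 system: x ≈ 131.0, y ≈ 23.5 km.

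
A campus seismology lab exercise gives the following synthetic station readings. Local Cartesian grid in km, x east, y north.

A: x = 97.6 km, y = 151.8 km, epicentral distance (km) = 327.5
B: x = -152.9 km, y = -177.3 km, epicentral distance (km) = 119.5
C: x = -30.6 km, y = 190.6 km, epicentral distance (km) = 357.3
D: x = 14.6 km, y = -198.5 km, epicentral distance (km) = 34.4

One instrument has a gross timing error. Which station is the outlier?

B

Solve using three stations at a time. Using A, C, D (subtract circle equations pairwise → linear system) gives (x, y) ≈ (11.6, -164.2).
Distances from that point to each station vs reported:
  A: calculated 327.5 vs reported 327.5 → residual 0.0 km
  B: calculated 165.0 vs reported 119.5 → residual 45.5 km
  C: calculated 357.3 vs reported 357.3 → residual 0.0 km
  D: calculated 34.4 vs reported 34.4 → residual 0.0 km
A, C, D are mutually consistent (residuals ≈ 0); B is off by 45.5 km.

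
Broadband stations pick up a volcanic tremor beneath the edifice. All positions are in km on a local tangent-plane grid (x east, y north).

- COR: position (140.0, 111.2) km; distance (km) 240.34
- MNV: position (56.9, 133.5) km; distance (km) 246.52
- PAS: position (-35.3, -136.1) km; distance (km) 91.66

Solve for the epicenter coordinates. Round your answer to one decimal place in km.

(53.4, -113.0)

Circle about each station: (x − 140.0)² + (y − 111.2)² = 240.34²; (x − 56.9)² + (y − 133.5)² = 246.52²; (x + 35.3)² + (y + 136.1)² = 91.66².
Subtracting the COR equation from the MNV and PAS equations removes the quadratic terms:
-166.2 x + 44.6 y = -13914.37
-350.6 x − 494.6 y = 37165.62
Solving the 2×2 system: x ≈ 53.4, y ≈ -113.0 km.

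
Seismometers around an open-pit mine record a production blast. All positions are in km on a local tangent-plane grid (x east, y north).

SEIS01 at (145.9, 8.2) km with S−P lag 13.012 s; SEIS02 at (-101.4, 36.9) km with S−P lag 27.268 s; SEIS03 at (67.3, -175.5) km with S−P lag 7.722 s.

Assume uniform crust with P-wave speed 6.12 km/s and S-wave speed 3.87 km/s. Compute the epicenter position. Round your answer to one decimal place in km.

Distance from S−P lag: d = Δt · v_P v_S / (v_P − v_S) = Δt · (6.12·3.87)/(6.12−3.87) ≈ 10.5264·Δt.
So d_SEIS01 = 136.97, d_SEIS02 = 287.03, d_SEIS03 = 81.28 km.
Circle about each station: (x − 145.9)² + (y − 8.2)² = 136.97²; (x + 101.4)² + (y − 36.9)² = 287.03²; (x − 67.3)² + (y + 175.5)² = 81.28².
Subtracting pairs of circle equations eliminates x²+y² and gives linear equations (the radical axes):
-494.6 x + 57.4 y = -73335.92
-157.2 x − 367.4 y = 26129.83
Solving the 2×2 system: x ≈ 133.4, y ≈ -128.2 km.

133.4 km east, -128.2 km north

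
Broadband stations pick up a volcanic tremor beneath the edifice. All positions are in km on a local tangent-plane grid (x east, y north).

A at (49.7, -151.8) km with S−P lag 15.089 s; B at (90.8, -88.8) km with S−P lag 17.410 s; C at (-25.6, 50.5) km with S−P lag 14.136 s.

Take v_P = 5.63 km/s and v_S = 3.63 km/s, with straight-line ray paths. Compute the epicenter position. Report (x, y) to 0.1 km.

Distance from S−P lag: d = Δt · v_P v_S / (v_P − v_S) = Δt · (5.63·3.63)/(5.63−3.63) ≈ 10.2184·Δt.
So d_A = 154.19, d_B = 177.90, d_C = 144.45 km.
Circle about each station: (x − 49.7)² + (y + 151.8)² = 154.19²; (x − 90.8)² + (y + 88.8)² = 177.90²; (x + 25.6)² + (y − 50.5)² = 144.45².
Subtracting pairs of circle equations eliminates x²+y² and gives linear equations (the radical axes):
82.2 x + 126.0 y = -17257.10
-150.6 x + 404.6 y = -19398.97
Solving the 2×2 system: x ≈ -86.9, y ≈ -80.3 km.

x ≈ -86.9 km, y ≈ -80.3 km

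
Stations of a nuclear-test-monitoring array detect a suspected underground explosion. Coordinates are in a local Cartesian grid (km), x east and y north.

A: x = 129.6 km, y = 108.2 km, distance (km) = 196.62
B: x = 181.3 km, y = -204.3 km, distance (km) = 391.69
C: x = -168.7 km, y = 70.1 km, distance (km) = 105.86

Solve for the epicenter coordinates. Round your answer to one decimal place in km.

(-66.8, 98.8)

Circle about each station: (x − 129.6)² + (y − 108.2)² = 196.62²; (x − 181.3)² + (y + 204.3)² = 391.69²; (x + 168.7)² + (y − 70.1)² = 105.86².
Subtracting the A equation from the B and C equations removes the quadratic terms:
103.4 x − 625.0 y = -68656.85
-596.6 x − 76.2 y = 32323.38
Solving the 2×2 system: x ≈ -66.8, y ≈ 98.8 km.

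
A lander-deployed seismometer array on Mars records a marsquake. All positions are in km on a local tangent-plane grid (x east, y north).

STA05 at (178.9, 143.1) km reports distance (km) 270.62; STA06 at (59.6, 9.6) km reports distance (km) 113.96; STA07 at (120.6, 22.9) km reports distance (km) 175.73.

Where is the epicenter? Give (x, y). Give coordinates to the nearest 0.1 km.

(-54.3, 5.8)

Circle about each station: (x − 178.9)² + (y − 143.1)² = 270.62²; (x − 59.6)² + (y − 9.6)² = 113.96²; (x − 120.6)² + (y − 22.9)² = 175.73².
Subtracting pairs of circle equations eliminates x²+y² and gives linear equations (the radical axes):
-238.6 x − 267.0 y = 11409.80
-116.6 x − 240.4 y = 4940.10
Solving the 2×2 system: x ≈ -54.3, y ≈ 5.8 km.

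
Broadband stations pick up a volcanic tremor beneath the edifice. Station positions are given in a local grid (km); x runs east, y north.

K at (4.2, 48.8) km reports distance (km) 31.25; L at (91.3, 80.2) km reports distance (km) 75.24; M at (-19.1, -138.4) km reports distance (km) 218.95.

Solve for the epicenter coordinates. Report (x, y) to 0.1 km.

x ≈ 16.1 km, y ≈ 77.7 km

Circle about each station: (x − 4.2)² + (y − 48.8)² = 31.25²; (x − 91.3)² + (y − 80.2)² = 75.24²; (x + 19.1)² + (y + 138.4)² = 218.95².
Subtracting pairs of circle equations eliminates x²+y² and gives linear equations (the radical axes):
174.2 x + 62.8 y = 7684.15
-46.6 x − 374.4 y = -29842.25
Solving the 2×2 system: x ≈ 16.1, y ≈ 77.7 km.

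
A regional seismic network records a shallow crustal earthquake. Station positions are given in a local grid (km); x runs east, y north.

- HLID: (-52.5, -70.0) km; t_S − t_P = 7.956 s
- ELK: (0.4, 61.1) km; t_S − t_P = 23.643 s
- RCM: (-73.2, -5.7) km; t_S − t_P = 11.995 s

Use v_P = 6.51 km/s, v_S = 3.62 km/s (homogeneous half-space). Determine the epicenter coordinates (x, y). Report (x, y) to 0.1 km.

Distance from S−P lag: d = Δt · v_P v_S / (v_P − v_S) = Δt · (6.51·3.62)/(6.51−3.62) ≈ 8.1544·Δt.
So d_HLID = 64.88, d_ELK = 192.79, d_RCM = 97.81 km.
Circle about each station: (x + 52.5)² + (y + 70.0)² = 64.88²; (x − 0.4)² + (y − 61.1)² = 192.79²; (x + 73.2)² + (y + 5.7)² = 97.81².
Subtracting pairs of circle equations eliminates x²+y² and gives linear equations (the radical axes):
105.8 x + 262.2 y = -36881.45
-41.4 x + 128.6 y = -7622.90
Solving the 2×2 system: x ≈ -112.2, y ≈ -95.4 km.
Check against HLID (with the unrounded x, y): √((x + 52.5)²+(y + 70.0)²) = 64.86 ≈ 64.88 km. ✓

(-112.2, -95.4)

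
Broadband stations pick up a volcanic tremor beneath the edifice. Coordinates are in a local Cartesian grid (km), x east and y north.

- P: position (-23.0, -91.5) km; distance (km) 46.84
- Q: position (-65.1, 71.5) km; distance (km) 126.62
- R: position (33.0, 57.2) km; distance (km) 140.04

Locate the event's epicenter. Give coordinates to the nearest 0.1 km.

Circle about each station: (x + 23.0)² + (y + 91.5)² = 46.84²; (x + 65.1)² + (y − 71.5)² = 126.62²; (x − 33.0)² + (y − 57.2)² = 140.04².
Subtracting the P equation from the Q and R equations removes the quadratic terms:
-84.2 x + 326.0 y = -13389.63
112.0 x + 297.4 y = -21957.63
Solving the 2×2 system: x ≈ -51.6, y ≈ -54.4 km.

(-51.6, -54.4)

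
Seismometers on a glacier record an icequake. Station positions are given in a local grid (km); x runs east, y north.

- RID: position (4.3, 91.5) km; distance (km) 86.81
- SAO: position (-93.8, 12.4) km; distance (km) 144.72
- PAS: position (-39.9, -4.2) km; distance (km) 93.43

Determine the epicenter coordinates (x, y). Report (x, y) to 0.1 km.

Circle about each station: (x − 4.3)² + (y − 91.5)² = 86.81²; (x + 93.8)² + (y − 12.4)² = 144.72²; (x + 39.9)² + (y + 4.2)² = 93.43².
Subtracting the RID equation from the SAO and PAS equations removes the quadratic terms:
-196.2 x − 158.2 y = -12846.44
-88.4 x − 191.4 y = -7974.28
Solving the 2×2 system: x ≈ 50.8, y ≈ 18.2 km.

50.8 km east, 18.2 km north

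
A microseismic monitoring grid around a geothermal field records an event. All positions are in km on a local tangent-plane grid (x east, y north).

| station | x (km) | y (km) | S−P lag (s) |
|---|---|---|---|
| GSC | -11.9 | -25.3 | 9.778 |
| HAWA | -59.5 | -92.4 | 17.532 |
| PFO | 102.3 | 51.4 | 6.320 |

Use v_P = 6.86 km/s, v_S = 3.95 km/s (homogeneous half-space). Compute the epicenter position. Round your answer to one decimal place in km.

Distance from S−P lag: d = Δt · v_P v_S / (v_P − v_S) = Δt · (6.86·3.95)/(6.86−3.95) ≈ 9.3117·Δt.
So d_GSC = 91.05, d_HAWA = 163.25, d_PFO = 58.85 km.
Circle about each station: (x + 11.9)² + (y + 25.3)² = 91.05²; (x + 59.5)² + (y + 92.4)² = 163.25²; (x − 102.3)² + (y − 51.4)² = 58.85².
Subtracting the GSC equation from the HAWA and PFO equations removes the quadratic terms:
-95.2 x − 134.2 y = -7064.15
228.4 x + 153.4 y = 17152.33
Solving the 2×2 system: x ≈ 75.9, y ≈ -1.2 km.

(75.9, -1.2)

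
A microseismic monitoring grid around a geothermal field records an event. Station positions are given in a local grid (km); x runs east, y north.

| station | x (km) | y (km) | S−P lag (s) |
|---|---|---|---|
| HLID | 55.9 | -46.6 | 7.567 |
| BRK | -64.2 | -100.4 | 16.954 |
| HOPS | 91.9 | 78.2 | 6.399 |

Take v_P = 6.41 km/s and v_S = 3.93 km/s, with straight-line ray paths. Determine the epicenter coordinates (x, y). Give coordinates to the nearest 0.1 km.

Distance from S−P lag: d = Δt · v_P v_S / (v_P − v_S) = Δt · (6.41·3.93)/(6.41−3.93) ≈ 10.1578·Δt.
So d_HLID = 76.86, d_BRK = 172.22, d_HOPS = 65.00 km.
Circle about each station: (x − 55.9)² + (y + 46.6)² = 76.86²; (x + 64.2)² + (y + 100.4)² = 172.22²; (x − 91.9)² + (y − 78.2)² = 65.00².
Subtracting the HLID equation from the BRK and HOPS equations removes the quadratic terms:
-240.2 x − 107.6 y = -14846.84
72.0 x + 249.6 y = 10946.94
Solving the 2×2 system: x ≈ 48.4, y ≈ 29.9 km.

(48.4, 29.9)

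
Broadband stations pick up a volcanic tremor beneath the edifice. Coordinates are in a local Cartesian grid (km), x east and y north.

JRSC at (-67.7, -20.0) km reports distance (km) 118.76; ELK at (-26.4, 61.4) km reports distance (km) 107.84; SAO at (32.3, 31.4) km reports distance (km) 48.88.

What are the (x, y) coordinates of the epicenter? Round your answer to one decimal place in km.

x ≈ 50.9 km, y ≈ -13.8 km

Circle about each station: (x + 67.7)² + (y + 20.0)² = 118.76²; (x + 26.4)² + (y − 61.4)² = 107.84²; (x − 32.3)² + (y − 31.4)² = 48.88².
Subtracting pairs of circle equations eliminates x²+y² and gives linear equations (the radical axes):
82.6 x + 162.8 y = 1958.10
200.0 x + 102.8 y = 8760.64
Solving the 2×2 system: x ≈ 50.9, y ≈ -13.8 km.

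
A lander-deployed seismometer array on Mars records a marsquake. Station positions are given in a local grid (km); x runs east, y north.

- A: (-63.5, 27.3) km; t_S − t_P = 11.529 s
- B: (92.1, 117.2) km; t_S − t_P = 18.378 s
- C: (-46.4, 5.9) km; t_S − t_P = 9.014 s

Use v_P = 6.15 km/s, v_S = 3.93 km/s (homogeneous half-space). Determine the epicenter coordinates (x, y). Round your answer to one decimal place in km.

Distance from S−P lag: d = Δt · v_P v_S / (v_P − v_S) = Δt · (6.15·3.93)/(6.15−3.93) ≈ 10.8872·Δt.
So d_A = 125.52, d_B = 200.08, d_C = 98.14 km.
Circle about each station: (x + 63.5)² + (y − 27.3)² = 125.52²; (x − 92.1)² + (y − 117.2)² = 200.08²; (x + 46.4)² + (y − 5.9)² = 98.14².
Subtracting pairs of circle equations eliminates x²+y² and gives linear equations (the radical axes):
311.2 x + 179.8 y = -6836.03
34.2 x − 42.8 y = 3534.04
Solving the 2×2 system: x ≈ 17.6, y ≈ -68.5 km.

x ≈ 17.6 km, y ≈ -68.5 km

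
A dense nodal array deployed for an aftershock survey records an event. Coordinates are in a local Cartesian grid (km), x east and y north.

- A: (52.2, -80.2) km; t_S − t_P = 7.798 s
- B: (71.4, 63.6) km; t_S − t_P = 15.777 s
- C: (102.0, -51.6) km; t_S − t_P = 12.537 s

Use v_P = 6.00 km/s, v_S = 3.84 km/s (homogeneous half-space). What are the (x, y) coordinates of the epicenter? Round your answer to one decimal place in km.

(-30.4, -70.4)

Distance from S−P lag: d = Δt · v_P v_S / (v_P − v_S) = Δt · (6.00·3.84)/(6.00−3.84) ≈ 10.6667·Δt.
So d_A = 83.18, d_B = 168.29, d_C = 133.73 km.
Circle about each station: (x − 52.2)² + (y + 80.2)² = 83.18²; (x − 71.4)² + (y − 63.6)² = 168.29²; (x − 102.0)² + (y + 51.6)² = 133.73².
Subtracting pairs of circle equations eliminates x²+y² and gives linear equations (the radical axes):
38.4 x + 287.6 y = -21416.57
99.6 x + 57.2 y = -7055.12
Solving the 2×2 system: x ≈ -30.4, y ≈ -70.4 km.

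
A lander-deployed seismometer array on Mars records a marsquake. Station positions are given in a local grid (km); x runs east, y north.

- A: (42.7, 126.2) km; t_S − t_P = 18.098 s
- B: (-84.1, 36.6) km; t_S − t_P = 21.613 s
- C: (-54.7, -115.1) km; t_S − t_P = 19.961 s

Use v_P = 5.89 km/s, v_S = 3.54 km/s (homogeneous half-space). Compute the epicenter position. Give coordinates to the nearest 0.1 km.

97.6 km east, -24.7 km north

Distance from S−P lag: d = Δt · v_P v_S / (v_P − v_S) = Δt · (5.89·3.54)/(5.89−3.54) ≈ 8.8726·Δt.
So d_A = 160.58, d_B = 191.76, d_C = 177.11 km.
Circle about each station: (x − 42.7)² + (y − 126.2)² = 160.58²; (x + 84.1)² + (y − 36.6)² = 191.76²; (x + 54.7)² + (y + 115.1)² = 177.11².
Subtracting pairs of circle equations eliminates x²+y² and gives linear equations (the radical axes):
-253.6 x − 179.2 y = -20323.32
-194.8 x − 482.6 y = -7091.65
Solving the 2×2 system: x ≈ 97.6, y ≈ -24.7 km.
Check against A (with the unrounded x, y): √((x − 42.7)²+(y − 126.2)²) = 160.57 ≈ 160.58 km. ✓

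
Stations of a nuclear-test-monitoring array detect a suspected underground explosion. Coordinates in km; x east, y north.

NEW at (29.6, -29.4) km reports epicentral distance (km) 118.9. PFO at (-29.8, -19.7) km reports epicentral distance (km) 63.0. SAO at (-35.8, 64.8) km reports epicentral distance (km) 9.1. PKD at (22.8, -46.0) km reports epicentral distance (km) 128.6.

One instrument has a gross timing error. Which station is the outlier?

Solve using three stations at a time. Using NEW, SAO, PKD (subtract circle equations pairwise → linear system) gives (x, y) ≈ (-44.5, 63.6).
Distances from that point to each station vs reported:
  NEW: calculated 118.9 vs reported 118.9 → residual 0.0 km
  PFO: calculated 84.6 vs reported 63.0 → residual 21.6 km
  SAO: calculated 8.8 vs reported 9.1 → residual 0.3 km
  PKD: calculated 128.6 vs reported 128.6 → residual 0.0 km
NEW, SAO, PKD are mutually consistent (residuals ≈ 0); PFO is off by 21.6 km.

PFO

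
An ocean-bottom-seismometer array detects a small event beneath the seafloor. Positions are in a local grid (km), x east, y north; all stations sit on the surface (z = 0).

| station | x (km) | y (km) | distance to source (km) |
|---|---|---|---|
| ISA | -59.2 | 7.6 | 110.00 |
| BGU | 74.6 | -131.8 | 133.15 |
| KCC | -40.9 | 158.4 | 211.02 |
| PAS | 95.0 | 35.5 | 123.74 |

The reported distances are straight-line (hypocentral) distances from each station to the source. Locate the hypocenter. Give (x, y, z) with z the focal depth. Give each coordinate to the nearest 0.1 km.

x ≈ 17.3 km, y ≈ -32.7 km, depth ≈ 68.0 km

Each station gives a sphere (x−x_i)² + (y−y_i)² + z² = d_i² (stations at z=0).
Subtracting the ISA sphere from BGU and KCC: z² cancels, leaving linear equations in x and y:
267.6 x − 278.8 y = 13745.08
36.6 x + 301.6 y = -9228.47
Solving: x ≈ 17.298, y ≈ -32.698 km (keep extra digits for the depth step; rounded: 17.3, -32.7).
Then from the ISA sphere: z² = 110.00² − (x + 59.2)² − (y − 7.6)² with x = 17.298, y = -32.698, so z ≈ 68.001 ≈ 68.0 km.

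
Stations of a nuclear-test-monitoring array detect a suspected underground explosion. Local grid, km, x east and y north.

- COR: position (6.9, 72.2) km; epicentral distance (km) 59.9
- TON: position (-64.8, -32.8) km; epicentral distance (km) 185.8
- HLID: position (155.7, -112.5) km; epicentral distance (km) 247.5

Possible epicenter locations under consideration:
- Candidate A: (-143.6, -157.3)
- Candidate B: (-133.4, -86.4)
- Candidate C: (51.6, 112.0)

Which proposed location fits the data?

For each candidate, compare |candidate − station| to the reported distance:
Candidate A: residuals COR 214.5, TON 38.5, HLID 55.1 → max 214.5 km
Candidate B: residuals COR 151.8, TON 98.7, HLID 42.8 → max 151.8 km
Candidate C: residuals COR 0.0, TON 0.0, HLID 0.0 → max 0.0 km
Only Candidate C has all residuals ≈ 0.

Candidate C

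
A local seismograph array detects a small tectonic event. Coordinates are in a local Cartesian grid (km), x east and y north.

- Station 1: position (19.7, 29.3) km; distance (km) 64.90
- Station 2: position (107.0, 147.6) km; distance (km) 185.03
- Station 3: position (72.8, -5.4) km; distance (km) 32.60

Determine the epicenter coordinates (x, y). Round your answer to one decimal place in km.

Circle about each station: (x − 19.7)² + (y − 29.3)² = 64.90²; (x − 107.0)² + (y − 147.6)² = 185.03²; (x − 72.8)² + (y + 5.4)² = 32.60².
Subtracting pairs of circle equations eliminates x²+y² and gives linear equations (the radical axes):
174.6 x + 236.6 y = 1964.09
106.2 x − 69.4 y = 7231.67
Solving the 2×2 system: x ≈ 49.6, y ≈ -28.3 km.
Check against Station 1 (with the unrounded x, y): √((x − 19.7)²+(y − 29.3)²) = 64.90 ≈ 64.90 km. ✓

(49.6, -28.3)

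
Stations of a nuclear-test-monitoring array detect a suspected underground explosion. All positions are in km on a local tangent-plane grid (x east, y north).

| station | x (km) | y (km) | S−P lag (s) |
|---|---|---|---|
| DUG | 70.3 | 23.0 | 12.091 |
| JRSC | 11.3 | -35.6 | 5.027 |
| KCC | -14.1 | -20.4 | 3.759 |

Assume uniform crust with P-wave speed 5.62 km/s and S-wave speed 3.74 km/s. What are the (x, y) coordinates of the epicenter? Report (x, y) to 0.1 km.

x ≈ -42.7 km, y ≈ -51.2 km

Distance from S−P lag: d = Δt · v_P v_S / (v_P − v_S) = Δt · (5.62·3.74)/(5.62−3.74) ≈ 11.1802·Δt.
So d_DUG = 135.18, d_JRSC = 56.20, d_KCC = 42.03 km.
Circle about each station: (x − 70.3)² + (y − 23.0)² = 135.18²; (x − 11.3)² + (y + 35.6)² = 56.20²; (x + 14.1)² + (y + 20.4)² = 42.03².
Subtracting the DUG equation from the JRSC and KCC equations removes the quadratic terms:
-118.0 x − 117.2 y = 11039.15
-168.8 x − 86.8 y = 11650.99
Solving the 2×2 system: x ≈ -42.7, y ≈ -51.2 km.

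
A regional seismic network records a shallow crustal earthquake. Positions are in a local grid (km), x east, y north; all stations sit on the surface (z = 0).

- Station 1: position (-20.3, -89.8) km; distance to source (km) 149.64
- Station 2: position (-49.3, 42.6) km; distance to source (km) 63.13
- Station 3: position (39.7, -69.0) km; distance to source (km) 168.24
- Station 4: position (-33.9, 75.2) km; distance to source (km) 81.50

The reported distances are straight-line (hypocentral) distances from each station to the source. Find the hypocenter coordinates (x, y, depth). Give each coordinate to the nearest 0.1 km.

x ≈ -79.6 km, y ≈ 36.1 km, depth ≈ 55.0 km

Each station gives a sphere (x−x_i)² + (y−y_i)² + z² = d_i² (stations at z=0).
Subtracting the Station 1 sphere from Station 2 and Station 3: z² cancels, leaving linear equations in x and y:
-58.0 x + 264.8 y = 14175.85
120.0 x + 41.6 y = -8051.61
Solving: x ≈ -79.610, y ≈ 36.097 km (keep extra digits for the depth step; rounded: -79.6, 36.1).
Then from the Station 1 sphere: z² = 149.64² − (x + 20.3)² − (y + 89.8)² with x = -79.610, y = 36.097, so z ≈ 54.995 ≈ 55.0 km.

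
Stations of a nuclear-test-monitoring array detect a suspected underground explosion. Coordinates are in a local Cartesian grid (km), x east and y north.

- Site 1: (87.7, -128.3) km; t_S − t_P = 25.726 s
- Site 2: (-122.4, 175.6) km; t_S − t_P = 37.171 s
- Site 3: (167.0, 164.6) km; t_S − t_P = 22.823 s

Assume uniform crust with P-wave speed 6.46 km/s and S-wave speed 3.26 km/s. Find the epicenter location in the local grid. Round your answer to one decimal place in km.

Distance from S−P lag: d = Δt · v_P v_S / (v_P − v_S) = Δt · (6.46·3.26)/(6.46−3.26) ≈ 6.5811·Δt.
So d_Site 1 = 169.31, d_Site 2 = 244.63, d_Site 3 = 150.20 km.
Circle about each station: (x − 87.7)² + (y + 128.3)² = 169.31²; (x + 122.4)² + (y − 175.6)² = 244.63²; (x − 167.0)² + (y − 164.6)² = 150.20².
Subtracting the Site 1 equation from the Site 2 and Site 3 equations removes the quadratic terms:
-420.2 x + 607.8 y = -9513.02
158.6 x + 585.8 y = 36935.82
Solving the 2×2 system: x ≈ 81.8, y ≈ 40.9 km.

(81.8, 40.9)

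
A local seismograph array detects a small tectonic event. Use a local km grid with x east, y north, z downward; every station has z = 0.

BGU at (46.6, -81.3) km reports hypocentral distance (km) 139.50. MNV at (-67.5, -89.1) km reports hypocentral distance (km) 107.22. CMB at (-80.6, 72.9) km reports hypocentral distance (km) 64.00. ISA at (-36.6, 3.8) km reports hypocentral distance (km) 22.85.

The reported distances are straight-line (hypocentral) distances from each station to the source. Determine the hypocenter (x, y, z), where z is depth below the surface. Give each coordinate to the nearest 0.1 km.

Each station gives a sphere (x−x_i)² + (y−y_i)² + z² = d_i² (stations at z=0).
Subtracting the BGU sphere from MNV and CMB: z² cancels, leaving linear equations in x and y:
-228.2 x − 15.6 y = 11677.93
-254.4 x + 308.4 y = 18393.77
Solving: x ≈ -52.302, y ≈ 16.499 km (keep extra digits for the depth step; rounded: -52.3, 16.5).
Then from the BGU sphere: z² = 139.50² − (x − 46.6)² − (y + 81.3)² with x = -52.302, y = 16.499, so z ≈ 10.677 ≈ 10.7 km.

x ≈ -52.3 km, y ≈ 16.5 km, depth ≈ 10.7 km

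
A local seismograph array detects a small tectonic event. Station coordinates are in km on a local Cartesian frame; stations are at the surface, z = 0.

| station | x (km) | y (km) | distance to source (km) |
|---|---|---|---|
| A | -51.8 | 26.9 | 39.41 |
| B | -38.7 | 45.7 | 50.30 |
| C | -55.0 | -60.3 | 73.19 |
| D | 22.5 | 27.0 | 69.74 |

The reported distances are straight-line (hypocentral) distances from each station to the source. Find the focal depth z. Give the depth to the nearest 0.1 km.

depth ≈ 28.8 km

Each station gives a sphere (x−x_i)² + (y−y_i)² + z² = d_i² (stations at z=0).
Subtracting the A sphere from B and C: z² cancels, leaving linear equations in x and y:
26.2 x + 37.6 y = -797.61
-6.4 x − 174.4 y = -549.39
Solving: x ≈ -36.908, y ≈ 4.505 km (keep extra digits for the depth step; rounded: -36.9, 4.5).
Then from the A sphere: z² = 39.41² − (x + 51.8)² − (y − 26.9)² with x = -36.908, y = 4.505, so z ≈ 28.807 ≈ 28.8 km.
Check against D (with the unrounded solution): distance 69.75 ≈ 69.74 km. ✓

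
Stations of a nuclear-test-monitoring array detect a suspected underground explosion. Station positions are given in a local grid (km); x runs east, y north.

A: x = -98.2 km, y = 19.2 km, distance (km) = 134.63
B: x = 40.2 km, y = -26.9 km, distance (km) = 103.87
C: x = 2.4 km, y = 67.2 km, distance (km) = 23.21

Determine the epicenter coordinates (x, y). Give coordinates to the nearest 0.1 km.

(24.0, 75.7)

Circle about each station: (x + 98.2)² + (y − 19.2)² = 134.63²; (x − 40.2)² + (y + 26.9)² = 103.87²; (x − 2.4)² + (y − 67.2)² = 23.21².
Subtracting the A equation from the B and C equations removes the quadratic terms:
276.8 x − 92.2 y = -335.97
201.2 x + 96.0 y = 12096.25
Solving the 2×2 system: x ≈ 24.0, y ≈ 75.7 km.
Check against A (with the unrounded x, y): √((x + 98.2)²+(y − 19.2)²) = 134.63 ≈ 134.63 km. ✓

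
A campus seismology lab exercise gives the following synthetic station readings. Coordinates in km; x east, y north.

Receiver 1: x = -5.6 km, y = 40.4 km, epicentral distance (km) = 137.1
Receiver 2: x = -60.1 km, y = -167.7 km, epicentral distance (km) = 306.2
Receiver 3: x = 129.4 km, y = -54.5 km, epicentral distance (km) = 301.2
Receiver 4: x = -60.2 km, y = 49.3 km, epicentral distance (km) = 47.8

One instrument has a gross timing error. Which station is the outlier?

Receiver 4

Solve using three stations at a time. Using Receiver 1, Receiver 2, Receiver 3 (subtract circle equations pairwise → linear system) gives (x, y) ≈ (-104.5, 135.2).
Distances from that point to each station vs reported:
  Receiver 1: calculated 137.0 vs reported 137.1 → residual 0.1 km
  Receiver 2: calculated 306.2 vs reported 306.2 → residual 0.0 km
  Receiver 3: calculated 301.2 vs reported 301.2 → residual 0.0 km
  Receiver 4: calculated 96.7 vs reported 47.8 → residual 48.9 km
Receiver 1, Receiver 2, Receiver 3 are mutually consistent (residuals ≈ 0); Receiver 4 is off by 48.9 km.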